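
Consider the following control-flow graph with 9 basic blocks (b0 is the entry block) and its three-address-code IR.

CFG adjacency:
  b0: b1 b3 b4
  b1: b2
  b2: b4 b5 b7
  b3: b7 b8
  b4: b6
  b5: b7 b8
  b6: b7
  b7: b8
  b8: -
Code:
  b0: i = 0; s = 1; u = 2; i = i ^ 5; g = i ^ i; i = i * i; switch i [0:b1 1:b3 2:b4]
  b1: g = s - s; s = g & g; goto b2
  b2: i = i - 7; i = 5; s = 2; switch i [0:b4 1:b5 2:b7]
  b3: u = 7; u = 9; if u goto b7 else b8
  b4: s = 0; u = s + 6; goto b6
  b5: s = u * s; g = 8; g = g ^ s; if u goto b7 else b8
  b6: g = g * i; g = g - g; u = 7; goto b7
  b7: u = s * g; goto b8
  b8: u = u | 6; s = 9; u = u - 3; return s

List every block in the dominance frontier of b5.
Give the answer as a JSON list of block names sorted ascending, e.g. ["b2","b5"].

Answer: ["b7", "b8"]

Derivation:
idom tree: b1←b0 b2←b1 b3←b0 b4←b0 b5←b2 b6←b4 b7←b0 b8←b0
Join-block Dom:
  b4: preds {b0,b2}: {b0} ∩ {b0,b1,b2} = {b0}; idom=b0
  b7: preds {b2,b3,b5,b6}: {b0,b1,b2} ∩ {b0,b3} ∩ {b0,b1,b2,b5} ∩ {b0,b4,b6} = {b0}; idom=b0
  b8: preds {b3,b5,b7}: {b0,b3} ∩ {b0,b1,b2,b5} ∩ {b0,b7} = {b0}; idom=b0

DF walk-up:
  join b4 pred b0: · stop@b0
  join b4 pred b2: b2→b1 stop@b0
  join b7 pred b2: b2→b1 stop@b0
  join b7 pred b3: b3 stop@b0
  join b7 pred b5: b5→b2→b1 stop@b0
  join b7 pred b6: b6→b4 stop@b0
  join b8 pred b3: b3 stop@b0
  join b8 pred b5: b5→b2→b1 stop@b0
  join b8 pred b7: b7 stop@b0
  b0: DF=∅
  b1: DF={b4,b7,b8}
  b2: DF={b4,b7,b8}
  b3: DF={b7,b8}
  b4: DF={b7}
  b5: DF={b7,b8}
  b6: DF={b7}
  b7: DF={b8}
  b8: DF=∅

DF(b5) = ["b7", "b8"]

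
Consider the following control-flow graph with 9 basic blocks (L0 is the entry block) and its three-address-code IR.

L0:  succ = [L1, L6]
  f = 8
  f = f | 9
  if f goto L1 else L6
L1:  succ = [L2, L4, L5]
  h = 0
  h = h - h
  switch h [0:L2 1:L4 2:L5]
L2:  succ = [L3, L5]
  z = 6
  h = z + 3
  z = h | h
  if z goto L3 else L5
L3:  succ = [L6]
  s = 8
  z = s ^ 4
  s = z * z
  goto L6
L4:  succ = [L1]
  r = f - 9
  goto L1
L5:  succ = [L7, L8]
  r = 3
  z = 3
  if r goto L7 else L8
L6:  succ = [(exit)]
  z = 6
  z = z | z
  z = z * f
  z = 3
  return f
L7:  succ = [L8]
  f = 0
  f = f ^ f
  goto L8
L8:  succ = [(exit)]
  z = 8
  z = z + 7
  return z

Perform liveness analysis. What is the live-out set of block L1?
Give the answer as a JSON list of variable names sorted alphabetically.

Answer: ["f"]

Derivation:
def/use:
  L0: {f} / ∅
  L1: {h} / ∅
  L2: {h,z} / ∅
  L3: {s,z} / ∅
  L4: {r} / {f}
  L5: {r,z} / ∅
  L6: {z} / {f}
  L7: {f} / ∅
  L8: {z} / ∅

Backward fixpoint:
  L0 li=∅ lo={f}
  L1 li={f} lo={f}
  L2 li={f} lo={f}
  L3 li={f} lo={f}
  L4 li={f} lo={f}
  L5 li=∅ lo=∅
  L6 li={f} lo=∅
  L7 li=∅ lo=∅
  L8 li=∅ lo=∅

live-out(L1) = ["f"]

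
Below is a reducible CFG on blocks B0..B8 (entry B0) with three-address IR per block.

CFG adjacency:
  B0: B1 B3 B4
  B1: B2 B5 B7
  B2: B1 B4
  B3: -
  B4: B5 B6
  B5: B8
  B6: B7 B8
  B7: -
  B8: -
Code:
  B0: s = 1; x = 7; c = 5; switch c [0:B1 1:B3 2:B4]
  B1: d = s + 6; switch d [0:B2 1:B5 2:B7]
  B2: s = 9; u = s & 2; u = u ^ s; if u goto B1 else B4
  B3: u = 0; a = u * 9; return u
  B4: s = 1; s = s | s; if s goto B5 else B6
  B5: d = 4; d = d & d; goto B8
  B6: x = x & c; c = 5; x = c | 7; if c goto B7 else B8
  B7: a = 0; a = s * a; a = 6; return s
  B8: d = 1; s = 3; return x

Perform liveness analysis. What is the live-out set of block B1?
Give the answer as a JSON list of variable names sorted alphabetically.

def/use:
  B0: def={c,s,x} ue=∅
  B1: def={d} ue={s}
  B2: def={s,u} ue=∅
  B3: def={a,u} ue=∅
  B4: def={s} ue=∅
  B5: def={d} ue=∅
  B6: def={c,x} ue={c,x}
  B7: def={a} ue={s}
  B8: def={d,s} ue={x}

Live sets:
  live B0: ∅→{c,s,x}
  live B1: {c,s,x}→{c,s,x}
  live B2: {c,x}→{c,s,x}
  live B3: ∅→∅
  live B4: {c,x}→{c,s,x}
  live B5: {x}→{x}
  live B6: {c,s,x}→{s,x}
  live B7: {s}→∅
  live B8: {x}→∅

live-out(B1) = ["c", "s", "x"]

Answer: ["c", "s", "x"]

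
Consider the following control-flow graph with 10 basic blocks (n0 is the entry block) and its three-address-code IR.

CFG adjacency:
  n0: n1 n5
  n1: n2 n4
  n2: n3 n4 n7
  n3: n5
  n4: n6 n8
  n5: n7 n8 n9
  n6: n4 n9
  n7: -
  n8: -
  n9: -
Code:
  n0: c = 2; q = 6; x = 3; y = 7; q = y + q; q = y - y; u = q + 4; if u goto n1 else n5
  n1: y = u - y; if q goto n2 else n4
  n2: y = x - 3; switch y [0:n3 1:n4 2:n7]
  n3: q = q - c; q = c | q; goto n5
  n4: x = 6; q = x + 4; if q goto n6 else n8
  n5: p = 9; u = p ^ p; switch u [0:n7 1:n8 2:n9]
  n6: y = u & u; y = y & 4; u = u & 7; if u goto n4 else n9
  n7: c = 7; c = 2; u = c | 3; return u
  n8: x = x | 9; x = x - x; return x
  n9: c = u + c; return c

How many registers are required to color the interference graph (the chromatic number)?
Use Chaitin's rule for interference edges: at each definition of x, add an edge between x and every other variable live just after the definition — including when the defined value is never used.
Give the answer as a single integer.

Per-block:
  n0 def {c,q,u,x,y} use ∅
  n1 def {y} use {q,u,y}
  n2 def {y} use {x}
  n3 def {q} use {c,q}
  n4 def {q,x} use ∅
  n5 def {p,u} use ∅
  n6 def {u,y} use {u}
  n7 def {c,u} use ∅
  n8 def {x} use {x}
  n9 def {c} use {c,u}

Backward fixpoint:
  live n0: ∅→{c,q,u,x,y}
  live n1: {c,q,u,x,y}→{c,q,u,x}
  live n2: {c,q,u,x}→{c,q,u,x}
  live n3: {c,q,x}→{c,x}
  live n4: {c,u}→{c,u,x}
  live n5: {c,x}→{c,u,x}
  live n6: {c,u}→{c,u}
  live n7: ∅→∅
  live n8: {x}→∅
  live n9: {c,u}→∅

Conflict graph:
  c — {p,q,u,x,y}
  p — {c,x}
  q — {c,u,x,y}
  u — {c,q,x,y}
  x — {c,p,q,u,y}
  y — {c,q,u,x}

Chromatic number:
  clique {c,q,u,x,y} ⇒ need ≥ 5
  assign c→R0 p→R2 q→R2 u→R3 x→R1 y→R4 — no edge inside a register ⇒ χ ≤ 5
  χ = 5

Answer: 5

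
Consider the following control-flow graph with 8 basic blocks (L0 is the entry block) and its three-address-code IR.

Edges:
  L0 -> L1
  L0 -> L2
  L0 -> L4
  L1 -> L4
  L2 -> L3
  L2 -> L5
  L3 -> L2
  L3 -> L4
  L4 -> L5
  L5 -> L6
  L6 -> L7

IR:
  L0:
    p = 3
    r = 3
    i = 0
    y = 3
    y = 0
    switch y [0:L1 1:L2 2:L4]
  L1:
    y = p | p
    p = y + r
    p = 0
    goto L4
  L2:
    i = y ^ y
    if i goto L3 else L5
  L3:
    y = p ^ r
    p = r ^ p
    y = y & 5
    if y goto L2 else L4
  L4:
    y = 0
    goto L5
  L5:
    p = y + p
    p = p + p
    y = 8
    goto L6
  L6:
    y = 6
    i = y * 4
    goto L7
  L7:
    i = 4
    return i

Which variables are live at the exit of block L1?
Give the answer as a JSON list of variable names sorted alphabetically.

Per-block:
  L0: def={i,p,r,y} ue=∅
  L1: def={p,y} ue={p,r}
  L2: def={i} ue={y}
  L3: def={p,y} ue={p,r}
  L4: def={y} ue=∅
  L5: def={p,y} ue={p,y}
  L6: def={i,y} ue=∅
  L7: def={i} ue=∅

Liveness:
  L0 li=∅ lo={p,r,y}
  L1 li={p,r} lo={p}
  L2 li={p,r,y} lo={p,r,y}
  L3 li={p,r} lo={p,r,y}
  L4 li={p} lo={p,y}
  L5 li={p,y} lo=∅
  L6 li=∅ lo=∅
  L7 li=∅ lo=∅

live-out(L1) = ["p"]

Answer: ["p"]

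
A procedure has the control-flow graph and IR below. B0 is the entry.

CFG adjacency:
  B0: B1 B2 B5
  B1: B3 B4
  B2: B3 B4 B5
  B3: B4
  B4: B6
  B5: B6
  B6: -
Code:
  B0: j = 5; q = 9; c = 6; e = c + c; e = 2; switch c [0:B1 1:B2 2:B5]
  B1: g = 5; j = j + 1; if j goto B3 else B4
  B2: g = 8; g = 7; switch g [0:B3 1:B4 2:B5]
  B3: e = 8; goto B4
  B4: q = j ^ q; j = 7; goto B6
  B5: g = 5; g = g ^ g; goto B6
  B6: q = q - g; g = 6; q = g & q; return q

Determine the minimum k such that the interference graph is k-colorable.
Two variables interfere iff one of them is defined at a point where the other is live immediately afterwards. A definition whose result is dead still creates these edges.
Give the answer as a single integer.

Block summaries:
  B0: def={c,e,j,q} ue=∅
  B1: def={g,j} ue={j}
  B2: def={g} ue=∅
  B3: def={e} ue=∅
  B4: def={j,q} ue={j,q}
  B5: def={g} ue=∅
  B6: def={g,q} ue={g,q}

Liveness:
  live B0: ∅→{j,q}
  live B1: {j,q}→{g,j,q}
  live B2: {j,q}→{g,j,q}
  live B3: {g,j,q}→{g,j,q}
  live B4: {g,j,q}→{g,q}
  live B5: {q}→{g,q}
  live B6: {g,q}→∅

Conflict graph:
  c: {e,j,q}
  e: {c,g,j,q}
  g: {e,j,q}
  j: {c,e,g,q}
  q: {c,e,g,j}

Registers:
  lower bound: {c,e,j,q} mutually conflict ⇒ χ ≥ 4
  assign c→r3 e→r0 g→r3 j→r1 q→r2 — no edge inside a register ⇒ χ ≤ 4
  χ = 4

Answer: 4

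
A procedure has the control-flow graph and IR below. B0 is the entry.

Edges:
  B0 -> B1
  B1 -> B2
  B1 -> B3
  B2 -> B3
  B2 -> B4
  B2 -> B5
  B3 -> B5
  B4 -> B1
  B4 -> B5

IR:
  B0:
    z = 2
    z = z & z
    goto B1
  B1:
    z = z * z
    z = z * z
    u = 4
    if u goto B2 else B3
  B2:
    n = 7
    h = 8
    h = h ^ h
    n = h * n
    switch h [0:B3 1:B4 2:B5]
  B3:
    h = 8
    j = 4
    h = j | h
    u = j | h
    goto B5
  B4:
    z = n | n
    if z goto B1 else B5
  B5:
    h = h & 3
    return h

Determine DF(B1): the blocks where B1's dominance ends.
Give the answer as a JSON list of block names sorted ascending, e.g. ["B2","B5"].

Answer: ["B1"]

Derivation:
idom tree: B1←B0 B2←B1 B3←B1 B4←B2 B5←B1
Dom at joins:
  B1: preds {B0,B4}: {B0} ∩ {B0,B1,B2,B4} = {B0}; idom=B0
  B3: preds {B1,B2}: {B0,B1} ∩ {B0,B1,B2} = {B0,B1}; idom=B1
  B5: preds {B2,B3,B4}: {B0,B1,B2} ∩ {B0,B1,B3} ∩ {B0,B1,B2,B4} = {B0,B1}; idom=B1

DF derivation:
  join B1 pred B0: · stop@B0
  join B1 pred B4: B4→B2→B1 stop@B0
  join B3 pred B1: · stop@B1
  join B3 pred B2: B2 stop@B1
  join B5 pred B2: B2 stop@B1
  join B5 pred B3: B3 stop@B1
  join B5 pred B4: B4→B2 stop@B1
  B0: DF=∅
  B1: DF={B1}
  B2: DF={B1,B3,B5}
  B3: DF={B5}
  B4: DF={B1,B5}
  B5: DF=∅

DF(B1) = ["B1"]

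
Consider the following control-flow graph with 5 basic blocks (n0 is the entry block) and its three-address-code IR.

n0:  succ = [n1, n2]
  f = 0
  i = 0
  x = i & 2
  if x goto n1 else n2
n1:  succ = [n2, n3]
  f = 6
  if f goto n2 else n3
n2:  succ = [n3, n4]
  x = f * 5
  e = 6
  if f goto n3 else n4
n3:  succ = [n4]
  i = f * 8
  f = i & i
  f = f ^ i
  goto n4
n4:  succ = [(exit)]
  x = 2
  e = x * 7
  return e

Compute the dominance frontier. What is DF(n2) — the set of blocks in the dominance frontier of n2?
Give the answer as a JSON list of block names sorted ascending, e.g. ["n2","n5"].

idom tree: n1←n0 n2←n0 n3←n0 n4←n0
Join-block Dom:
  n2: preds {n0,n1}: {n0} ∩ {n0,n1} = {n0}; idom=n0
  n3: preds {n1,n2}: {n0,n1} ∩ {n0,n2} = {n0}; idom=n0
  n4: preds {n2,n3}: {n0,n2} ∩ {n0,n3} = {n0}; idom=n0

Frontier:
  join n2 pred n0: · stop@n0
  join n2 pred n1: n1 stop@n0
  join n3 pred n1: n1 stop@n0
  join n3 pred n2: n2 stop@n0
  join n4 pred n2: n2 stop@n0
  join n4 pred n3: n3 stop@n0
  n0 → ∅
  n1 → {n2,n3}
  n2 → {n3,n4}
  n3 → {n4}
  n4 → ∅

DF(n2) = ["n3", "n4"]

Answer: ["n3", "n4"]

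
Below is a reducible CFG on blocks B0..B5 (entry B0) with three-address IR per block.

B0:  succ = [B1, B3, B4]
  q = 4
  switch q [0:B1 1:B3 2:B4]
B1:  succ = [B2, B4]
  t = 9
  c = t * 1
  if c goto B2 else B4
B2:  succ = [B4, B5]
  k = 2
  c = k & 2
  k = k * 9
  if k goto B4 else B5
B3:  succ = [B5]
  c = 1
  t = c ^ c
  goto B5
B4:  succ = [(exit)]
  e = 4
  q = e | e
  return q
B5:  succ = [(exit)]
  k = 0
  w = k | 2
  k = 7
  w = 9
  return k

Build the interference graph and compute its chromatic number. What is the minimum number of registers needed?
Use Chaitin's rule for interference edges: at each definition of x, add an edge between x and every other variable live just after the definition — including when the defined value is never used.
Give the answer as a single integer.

Answer: 2

Working:
Per-block:
  B0: {q} / ∅
  B1: {c,t} / ∅
  B2: {c,k} / ∅
  B3: {c,t} / ∅
  B4: {e,q} / ∅
  B5: {k,w} / ∅

Liveness:
  B0: in=∅ out=∅
  B1: in=∅ out=∅
  B2: in=∅ out=∅
  B3: in=∅ out=∅
  B4: in=∅ out=∅
  B5: in=∅ out=∅

Conflict graph:
  c — {k}
  e — ∅
  k — {c,w}
  q — ∅
  t — ∅
  w — {k}

Registers:
  clique {c,k} ⇒ need ≥ 2
  2-colouring: r0={e,k,q,t}  r1={c,w}
  χ = 2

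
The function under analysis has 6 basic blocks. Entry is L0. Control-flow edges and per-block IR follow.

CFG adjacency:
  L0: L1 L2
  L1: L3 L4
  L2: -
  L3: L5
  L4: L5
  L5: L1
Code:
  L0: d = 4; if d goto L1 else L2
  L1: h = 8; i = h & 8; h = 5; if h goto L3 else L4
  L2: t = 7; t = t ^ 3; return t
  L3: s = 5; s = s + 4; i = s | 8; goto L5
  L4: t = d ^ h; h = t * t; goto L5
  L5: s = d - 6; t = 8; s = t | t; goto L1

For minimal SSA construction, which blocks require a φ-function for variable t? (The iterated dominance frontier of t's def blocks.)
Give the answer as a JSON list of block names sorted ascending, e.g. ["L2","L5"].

idom tree: L1←L0 L2←L0 L3←L1 L4←L1 L5←L1
Join-block Dom:
  L1: preds {L0,L5}: {L0} ∩ {L0,L1,L5} = {L0}; idom=L0
  L5: preds {L3,L4}: {L0,L1,L3} ∩ {L0,L1,L4} = {L0,L1}; idom=L1

DF derivation:
  L1←L0: walk · to L0
  L1←L5: walk L5→L1 to L0
  L5←L3: walk L3 to L1
  L5←L4: walk L4 to L1
  DF(L0)=∅
  DF(L1)={L1}
  DF(L2)=∅
  DF(L3)={L5}
  DF(L4)={L5}
  DF(L5)={L1}

φ for t: defs {L2,L4,L5}
  DF⁺ = {L1,L5}

Answer: ["L1", "L5"]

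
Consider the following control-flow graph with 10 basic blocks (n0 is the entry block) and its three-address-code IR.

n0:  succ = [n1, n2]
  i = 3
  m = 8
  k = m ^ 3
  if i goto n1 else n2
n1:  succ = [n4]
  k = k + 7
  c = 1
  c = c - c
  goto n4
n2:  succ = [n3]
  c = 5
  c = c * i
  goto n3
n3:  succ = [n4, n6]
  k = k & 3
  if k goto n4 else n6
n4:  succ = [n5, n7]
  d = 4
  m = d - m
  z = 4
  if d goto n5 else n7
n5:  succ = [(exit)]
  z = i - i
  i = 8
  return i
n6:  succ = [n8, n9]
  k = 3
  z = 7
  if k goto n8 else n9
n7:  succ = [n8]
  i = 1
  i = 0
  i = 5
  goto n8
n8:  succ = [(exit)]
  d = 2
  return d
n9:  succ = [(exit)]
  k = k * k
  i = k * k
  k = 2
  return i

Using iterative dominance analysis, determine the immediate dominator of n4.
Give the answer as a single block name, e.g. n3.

idom tree: n1←n0 n2←n0 n3←n2 n4←n0 n5←n4 n6←n3 n7←n4 n8←n0 n9←n6
Dom∩ at merges:
  n4: preds {n1,n3}: {n0,n1} ∩ {n0,n2,n3} = {n0}; idom=n0
  n8: preds {n6,n7}: {n0,n2,n3,n6} ∩ {n0,n4,n7} = {n0}; idom=n0

idom(n4) = n0

Answer: n0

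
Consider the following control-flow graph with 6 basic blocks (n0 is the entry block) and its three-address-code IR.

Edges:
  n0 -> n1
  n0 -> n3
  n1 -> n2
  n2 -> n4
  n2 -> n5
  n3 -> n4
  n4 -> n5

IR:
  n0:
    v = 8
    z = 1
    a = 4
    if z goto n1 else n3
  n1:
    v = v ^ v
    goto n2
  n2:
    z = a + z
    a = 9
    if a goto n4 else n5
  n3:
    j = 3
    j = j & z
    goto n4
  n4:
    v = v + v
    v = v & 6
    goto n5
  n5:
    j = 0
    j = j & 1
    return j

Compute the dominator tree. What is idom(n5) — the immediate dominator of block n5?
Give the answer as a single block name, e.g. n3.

Answer: n0

Derivation:
idom tree: n1←n0 n2←n1 n3←n0 n4←n0 n5←n0
Dom∩ at merges:
  n4: preds {n2,n3}: {n0,n1,n2} ∩ {n0,n3} = {n0}; idom=n0
  n5: preds {n2,n4}: {n0,n1,n2} ∩ {n0,n4} = {n0}; idom=n0

idom(n5) = n0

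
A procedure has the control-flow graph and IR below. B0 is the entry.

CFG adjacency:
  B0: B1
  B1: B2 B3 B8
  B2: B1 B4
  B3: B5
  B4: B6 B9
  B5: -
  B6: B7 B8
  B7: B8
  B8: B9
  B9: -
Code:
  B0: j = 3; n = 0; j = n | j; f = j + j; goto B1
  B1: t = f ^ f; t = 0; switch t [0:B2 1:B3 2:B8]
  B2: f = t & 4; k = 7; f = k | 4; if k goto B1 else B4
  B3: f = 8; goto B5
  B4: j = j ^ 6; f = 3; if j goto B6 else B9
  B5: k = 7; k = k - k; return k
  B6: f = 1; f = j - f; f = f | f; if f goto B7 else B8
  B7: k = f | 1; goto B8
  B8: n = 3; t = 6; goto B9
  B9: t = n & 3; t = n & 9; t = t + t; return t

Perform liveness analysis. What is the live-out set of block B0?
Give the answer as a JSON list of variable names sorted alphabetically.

def/use:
  B0 def {f,j,n} use ∅
  B1 def {t} use {f}
  B2 def {f,k} use {t}
  B3 def {f} use ∅
  B4 def {f,j} use {j}
  B5 def {k} use ∅
  B6 def {f} use {j}
  B7 def {k} use {f}
  B8 def {n,t} use ∅
  B9 def {t} use {n}

Live sets:
  B0: in=∅ out={f,j,n}
  B1: in={f,j,n} out={j,n,t}
  B2: in={j,n,t} out={f,j,n}
  B3: in=∅ out=∅
  B4: in={j,n} out={j,n}
  B5: in=∅ out=∅
  B6: in={j} out={f}
  B7: in={f} out=∅
  B8: in=∅ out={n}
  B9: in={n} out=∅

live-out(B0) = ["f", "j", "n"]

Answer: ["f", "j", "n"]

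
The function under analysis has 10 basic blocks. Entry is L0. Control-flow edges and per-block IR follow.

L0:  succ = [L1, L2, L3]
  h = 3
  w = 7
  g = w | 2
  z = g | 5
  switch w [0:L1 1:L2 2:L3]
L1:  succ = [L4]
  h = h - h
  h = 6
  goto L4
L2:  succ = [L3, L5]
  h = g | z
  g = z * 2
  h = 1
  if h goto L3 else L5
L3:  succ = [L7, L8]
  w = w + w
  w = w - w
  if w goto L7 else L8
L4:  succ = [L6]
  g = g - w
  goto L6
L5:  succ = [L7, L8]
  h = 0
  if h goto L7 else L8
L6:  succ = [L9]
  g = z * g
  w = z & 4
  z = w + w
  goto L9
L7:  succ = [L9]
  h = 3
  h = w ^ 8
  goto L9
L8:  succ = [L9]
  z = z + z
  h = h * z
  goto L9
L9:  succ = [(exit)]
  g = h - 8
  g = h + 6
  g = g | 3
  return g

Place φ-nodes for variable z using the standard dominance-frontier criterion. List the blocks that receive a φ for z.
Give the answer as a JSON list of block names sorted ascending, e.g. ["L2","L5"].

idom tree: L1←L0 L2←L0 L3←L0 L4←L1 L5←L2 L6←L4 L7←L0 L8←L0 L9←L0
Dom at joins:
  L3: preds {L0,L2}: {L0} ∩ {L0,L2} = {L0}; idom=L0
  L7: preds {L3,L5}: {L0,L3} ∩ {L0,L2,L5} = {L0}; idom=L0
  L8: preds {L3,L5}: {L0,L3} ∩ {L0,L2,L5} = {L0}; idom=L0
  L9: preds {L6,L7,L8}: {L0,L1,L4,L6} ∩ {L0,L7} ∩ {L0,L8} = {L0}; idom=L0

DF derivation:
  L3←L0: walk · to L0
  L3←L2: walk L2 to L0
  L7←L3: walk L3 to L0
  L7←L5: walk L5→L2 to L0
  L8←L3: walk L3 to L0
  L8←L5: walk L5→L2 to L0
  L9←L6: walk L6→L4→L1 to L0
  L9←L7: walk L7 to L0
  L9←L8: walk L8 to L0
  L0: DF=∅
  L1: DF={L9}
  L2: DF={L3,L7,L8}
  L3: DF={L7,L8}
  L4: DF={L9}
  L5: DF={L7,L8}
  L6: DF={L9}
  L7: DF={L9}
  L8: DF={L9}
  L9: DF=∅

φ for z: defs {L0,L6,L8}
  DF⁺ = {L9}

Answer: ["L9"]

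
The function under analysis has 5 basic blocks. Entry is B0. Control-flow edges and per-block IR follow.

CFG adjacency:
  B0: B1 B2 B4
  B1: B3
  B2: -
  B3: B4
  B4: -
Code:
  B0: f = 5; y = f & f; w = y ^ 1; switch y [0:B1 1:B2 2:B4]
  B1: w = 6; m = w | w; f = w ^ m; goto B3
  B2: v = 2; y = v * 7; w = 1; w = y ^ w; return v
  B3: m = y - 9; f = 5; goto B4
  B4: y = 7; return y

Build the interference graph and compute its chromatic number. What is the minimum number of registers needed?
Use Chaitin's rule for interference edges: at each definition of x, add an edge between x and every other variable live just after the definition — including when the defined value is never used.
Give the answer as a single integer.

def/use:
  B0: {f,w,y} / ∅
  B1: {f,m,w} / ∅
  B2: {v,w,y} / ∅
  B3: {f,m} / {y}
  B4: {y} / ∅

Backward fixpoint:
  live B0: ∅→{y}
  live B1: {y}→{y}
  live B2: ∅→∅
  live B3: {y}→∅
  live B4: ∅→∅

Interfere edges:
  f↔{y}
  m↔{w,y}
  v↔{w,y}
  w↔{m,v,y}
  y↔{f,m,v,w}

Colouring:
  clique {m,w,y} ⇒ need ≥ 3
  3-colouring: r0={y}  r1={f,w}  r2={m,v}
  χ = 3

Answer: 3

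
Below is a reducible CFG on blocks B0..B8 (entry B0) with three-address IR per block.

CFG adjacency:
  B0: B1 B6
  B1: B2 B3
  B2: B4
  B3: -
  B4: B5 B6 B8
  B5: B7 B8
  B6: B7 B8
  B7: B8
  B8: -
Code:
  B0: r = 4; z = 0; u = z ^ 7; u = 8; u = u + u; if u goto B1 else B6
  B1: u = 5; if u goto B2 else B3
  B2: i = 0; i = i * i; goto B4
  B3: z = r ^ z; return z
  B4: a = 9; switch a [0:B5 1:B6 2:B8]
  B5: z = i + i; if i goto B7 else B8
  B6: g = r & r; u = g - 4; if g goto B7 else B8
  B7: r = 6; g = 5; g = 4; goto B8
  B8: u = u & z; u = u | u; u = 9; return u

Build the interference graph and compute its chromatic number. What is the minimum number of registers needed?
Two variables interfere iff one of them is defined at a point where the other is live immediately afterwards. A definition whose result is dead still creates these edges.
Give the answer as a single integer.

Answer: 5

Derivation:
def/use:
  B0: {r,u,z} / ∅
  B1: {u} / ∅
  B2: {i} / ∅
  B3: {z} / {r,z}
  B4: {a} / ∅
  B5: {z} / {i}
  B6: {g,u} / {r}
  B7: {g,r} / ∅
  B8: {u} / {u,z}

Liveness:
  B0: in=∅ out={r,z}
  B1: in={r,z} out={r,u,z}
  B2: in={r,u,z} out={i,r,u,z}
  B3: in={r,z} out=∅
  B4: in={i,r,u,z} out={i,r,u,z}
  B5: in={i,u} out={u,z}
  B6: in={r,z} out={u,z}
  B7: in={u,z} out={u,z}
  B8: in={u,z} out=∅

Conflict graph:
  a↔{i,r,u,z}
  g↔{u,z}
  i↔{a,r,u,z}
  r↔{a,i,u,z}
  u↔{a,g,i,r,z}
  z↔{a,g,i,r,u}

Colouring:
  {a,i,r,u,z} pairwise interfere (5-clique) ⇒ χ ≥ 5
  assign a→r2 g→r2 i→r3 r→r4 u→r0 z→r1 — no edge inside a register ⇒ χ ≤ 5
  χ = 5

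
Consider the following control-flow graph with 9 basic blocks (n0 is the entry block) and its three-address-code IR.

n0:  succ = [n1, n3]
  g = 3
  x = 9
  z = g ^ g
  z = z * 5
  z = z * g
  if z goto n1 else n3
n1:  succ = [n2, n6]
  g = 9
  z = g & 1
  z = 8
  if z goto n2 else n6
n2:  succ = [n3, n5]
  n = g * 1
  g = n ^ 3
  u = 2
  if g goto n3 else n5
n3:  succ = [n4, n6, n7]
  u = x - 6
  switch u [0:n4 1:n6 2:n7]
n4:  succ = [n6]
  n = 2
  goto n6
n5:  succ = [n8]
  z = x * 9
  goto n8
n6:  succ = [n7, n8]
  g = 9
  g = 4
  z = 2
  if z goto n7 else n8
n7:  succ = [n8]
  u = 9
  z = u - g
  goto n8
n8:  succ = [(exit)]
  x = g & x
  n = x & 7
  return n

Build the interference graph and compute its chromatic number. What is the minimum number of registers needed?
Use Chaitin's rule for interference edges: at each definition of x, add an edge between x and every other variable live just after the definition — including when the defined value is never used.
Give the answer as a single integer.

Per-block:
  n0: def={g,x,z} ue=∅
  n1: def={g,z} ue=∅
  n2: def={g,n,u} ue={g}
  n3: def={u} ue={x}
  n4: def={n} ue=∅
  n5: def={z} ue={x}
  n6: def={g,z} ue=∅
  n7: def={u,z} ue={g}
  n8: def={n,x} ue={g,x}

Backward fixpoint:
  live n0: ∅→{g,x}
  live n1: {x}→{g,x}
  live n2: {g,x}→{g,x}
  live n3: {g,x}→{g,x}
  live n4: {x}→{x}
  live n5: {g,x}→{g,x}
  live n6: {x}→{g,x}
  live n7: {g,x}→{g,x}
  live n8: {g,x}→∅

Interfere edges:
  g — {u,x,z}
  n — {x}
  u — {g,x}
  x — {g,n,u,z}
  z — {g,x}

Colouring:
  lower bound: {g,u,x} mutually conflict ⇒ χ ≥ 3
  assign g→c1 n→c1 u→c2 x→c0 z→c2 — no edge inside a register ⇒ χ ≤ 3
  χ = 3

Answer: 3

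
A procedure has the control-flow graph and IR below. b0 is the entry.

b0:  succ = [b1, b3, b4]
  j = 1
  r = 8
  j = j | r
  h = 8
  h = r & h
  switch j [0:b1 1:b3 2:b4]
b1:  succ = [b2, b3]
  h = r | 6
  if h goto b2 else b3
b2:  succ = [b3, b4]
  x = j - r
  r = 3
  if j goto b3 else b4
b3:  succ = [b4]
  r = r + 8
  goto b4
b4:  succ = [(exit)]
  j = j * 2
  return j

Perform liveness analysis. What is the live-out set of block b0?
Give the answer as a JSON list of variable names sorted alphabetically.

Answer: ["j", "r"]

Analysis:
Block summaries:
  b0 def {h,j,r} use ∅
  b1 def {h} use {r}
  b2 def {r,x} use {j,r}
  b3 def {r} use {r}
  b4 def {j} use {j}

Liveness:
  b0 li=∅ lo={j,r}
  b1 li={j,r} lo={j,r}
  b2 li={j,r} lo={j,r}
  b3 li={j,r} lo={j}
  b4 li={j} lo=∅

live-out(b0) = ["j", "r"]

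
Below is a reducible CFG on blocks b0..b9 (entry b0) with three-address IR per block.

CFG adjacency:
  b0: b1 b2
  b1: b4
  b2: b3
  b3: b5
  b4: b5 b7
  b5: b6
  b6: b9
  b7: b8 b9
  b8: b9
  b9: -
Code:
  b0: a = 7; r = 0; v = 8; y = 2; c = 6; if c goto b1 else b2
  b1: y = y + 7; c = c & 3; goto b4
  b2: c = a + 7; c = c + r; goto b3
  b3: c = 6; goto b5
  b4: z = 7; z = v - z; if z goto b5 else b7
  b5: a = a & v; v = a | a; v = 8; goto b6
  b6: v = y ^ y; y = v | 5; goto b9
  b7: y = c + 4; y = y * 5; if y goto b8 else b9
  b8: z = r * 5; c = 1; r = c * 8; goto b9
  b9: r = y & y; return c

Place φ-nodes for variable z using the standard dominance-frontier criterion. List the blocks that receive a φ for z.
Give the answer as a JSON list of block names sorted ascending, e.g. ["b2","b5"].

Answer: ["b5", "b9"]

Derivation:
idom tree: b1←b0 b2←b0 b3←b2 b4←b1 b5←b0 b6←b5 b7←b4 b8←b7 b9←b0
Join-block Dom:
  b5: preds {b3,b4}: {b0,b2,b3} ∩ {b0,b1,b4} = {b0}; idom=b0
  b9: preds {b6,b7,b8}: {b0,b5,b6} ∩ {b0,b1,b4,b7} ∩ {b0,b1,b4,b7,b8} = {b0}; idom=b0

DF derivation:
  b5←b3: walk b3→b2 to b0
  b5←b4: walk b4→b1 to b0
  b9←b6: walk b6→b5 to b0
  b9←b7: walk b7→b4→b1 to b0
  b9←b8: walk b8→b7→b4→b1 to b0
  DF(b0)=∅
  DF(b1)={b5,b9}
  DF(b2)={b5}
  DF(b3)={b5}
  DF(b4)={b5,b9}
  DF(b5)={b9}
  DF(b6)={b9}
  DF(b7)={b9}
  DF(b8)={b9}
  DF(b9)=∅

φ for z: defs {b4,b8}
  DF⁺ = {b5,b9}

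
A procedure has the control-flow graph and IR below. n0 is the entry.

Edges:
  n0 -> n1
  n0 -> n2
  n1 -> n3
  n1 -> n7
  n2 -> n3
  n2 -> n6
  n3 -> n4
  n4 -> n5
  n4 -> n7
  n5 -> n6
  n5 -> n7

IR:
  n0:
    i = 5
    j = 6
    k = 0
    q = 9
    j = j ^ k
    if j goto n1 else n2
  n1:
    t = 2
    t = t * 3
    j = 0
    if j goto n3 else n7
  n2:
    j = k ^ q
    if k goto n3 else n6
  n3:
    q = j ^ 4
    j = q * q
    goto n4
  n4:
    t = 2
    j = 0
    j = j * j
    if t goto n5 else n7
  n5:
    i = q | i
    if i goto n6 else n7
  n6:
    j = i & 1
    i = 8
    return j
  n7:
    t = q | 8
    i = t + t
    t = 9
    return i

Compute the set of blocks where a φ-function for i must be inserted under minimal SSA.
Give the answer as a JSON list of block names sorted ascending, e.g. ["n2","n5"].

Answer: ["n6", "n7"]

Working:
idom tree: n1←n0 n2←n0 n3←n0 n4←n3 n5←n4 n6←n0 n7←n0
Dom∩ at merges:
  n3: preds {n1,n2}: {n0,n1} ∩ {n0,n2} = {n0}; idom=n0
  n6: preds {n2,n5}: {n0,n2} ∩ {n0,n3,n4,n5} = {n0}; idom=n0
  n7: preds {n1,n4,n5}: {n0,n1} ∩ {n0,n3,n4} ∩ {n0,n3,n4,n5} = {n0}; idom=n0

DF derivation:
  n3←n1: walk n1 to n0
  n3←n2: walk n2 to n0
  n6←n2: walk n2 to n0
  n6←n5: walk n5→n4→n3 to n0
  n7←n1: walk n1 to n0
  n7←n4: walk n4→n3 to n0
  n7←n5: walk n5→n4→n3 to n0
  n0: DF=∅
  n1: DF={n3,n7}
  n2: DF={n3,n6}
  n3: DF={n6,n7}
  n4: DF={n6,n7}
  n5: DF={n6,n7}
  n6: DF=∅
  n7: DF=∅

φ for i: defs {n0,n5,n6,n7}
  DF⁺ = {n6,n7}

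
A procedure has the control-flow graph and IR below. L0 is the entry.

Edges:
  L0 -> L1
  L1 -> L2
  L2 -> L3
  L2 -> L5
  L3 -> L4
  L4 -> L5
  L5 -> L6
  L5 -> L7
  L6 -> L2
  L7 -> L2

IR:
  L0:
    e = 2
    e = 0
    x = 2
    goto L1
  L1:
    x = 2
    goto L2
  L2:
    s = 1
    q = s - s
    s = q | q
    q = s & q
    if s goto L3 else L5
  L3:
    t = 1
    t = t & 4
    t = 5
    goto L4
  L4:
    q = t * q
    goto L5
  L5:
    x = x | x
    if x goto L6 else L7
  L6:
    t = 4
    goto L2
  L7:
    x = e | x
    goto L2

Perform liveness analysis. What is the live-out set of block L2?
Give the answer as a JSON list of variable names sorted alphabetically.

Answer: ["e", "q", "x"]

Derivation:
Block summaries:
  L0 def {e,x} use ∅
  L1 def {x} use ∅
  L2 def {q,s} use ∅
  L3 def {t} use ∅
  L4 def {q} use {q,t}
  L5 def {x} use {x}
  L6 def {t} use ∅
  L7 def {x} use {e,x}

Live sets:
  L0: in=∅ out={e}
  L1: in={e} out={e,x}
  L2: in={e,x} out={e,q,x}
  L3: in={e,q,x} out={e,q,t,x}
  L4: in={e,q,t,x} out={e,x}
  L5: in={e,x} out={e,x}
  L6: in={e,x} out={e,x}
  L7: in={e,x} out={e,x}

live-out(L2) = ["e", "q", "x"]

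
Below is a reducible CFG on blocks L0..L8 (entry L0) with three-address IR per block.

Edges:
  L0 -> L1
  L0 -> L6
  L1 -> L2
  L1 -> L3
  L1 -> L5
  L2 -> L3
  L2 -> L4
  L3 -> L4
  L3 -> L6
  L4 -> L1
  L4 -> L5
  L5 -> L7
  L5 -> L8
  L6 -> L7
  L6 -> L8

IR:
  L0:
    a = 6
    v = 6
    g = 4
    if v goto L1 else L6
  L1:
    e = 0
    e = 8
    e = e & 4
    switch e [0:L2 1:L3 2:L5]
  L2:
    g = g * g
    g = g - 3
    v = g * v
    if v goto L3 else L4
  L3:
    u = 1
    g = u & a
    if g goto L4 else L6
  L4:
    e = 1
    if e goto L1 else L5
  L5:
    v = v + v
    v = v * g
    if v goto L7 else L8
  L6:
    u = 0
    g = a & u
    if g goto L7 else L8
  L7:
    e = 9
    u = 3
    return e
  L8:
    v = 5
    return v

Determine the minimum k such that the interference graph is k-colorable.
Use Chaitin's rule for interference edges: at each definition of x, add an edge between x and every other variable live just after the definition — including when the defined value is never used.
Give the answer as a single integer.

def/use:
  L0: {a,g,v} / ∅
  L1: {e} / ∅
  L2: {g,v} / {g,v}
  L3: {g,u} / {a}
  L4: {e} / ∅
  L5: {v} / {g,v}
  L6: {g,u} / {a}
  L7: {e,u} / ∅
  L8: {v} / ∅

Backward fixpoint:
  L0 li=∅ lo={a,g,v}
  L1 li={a,g,v} lo={a,g,v}
  L2 li={a,g,v} lo={a,g,v}
  L3 li={a,v} lo={a,g,v}
  L4 li={a,g,v} lo={a,g,v}
  L5 li={g,v} lo=∅
  L6 li={a} lo=∅
  L7 li=∅ lo=∅
  L8 li=∅ lo=∅

Interference:
  a↔{e,g,u,v}
  e↔{a,g,u,v}
  g↔{a,e,v}
  u↔{a,e,v}
  v↔{a,e,g,u}

Colouring:
  clique {a,e,g,v} ⇒ need ≥ 4
  4-colouring: R0={a}  R1={e}  R2={v}  R3={g,u}
  χ = 4

Answer: 4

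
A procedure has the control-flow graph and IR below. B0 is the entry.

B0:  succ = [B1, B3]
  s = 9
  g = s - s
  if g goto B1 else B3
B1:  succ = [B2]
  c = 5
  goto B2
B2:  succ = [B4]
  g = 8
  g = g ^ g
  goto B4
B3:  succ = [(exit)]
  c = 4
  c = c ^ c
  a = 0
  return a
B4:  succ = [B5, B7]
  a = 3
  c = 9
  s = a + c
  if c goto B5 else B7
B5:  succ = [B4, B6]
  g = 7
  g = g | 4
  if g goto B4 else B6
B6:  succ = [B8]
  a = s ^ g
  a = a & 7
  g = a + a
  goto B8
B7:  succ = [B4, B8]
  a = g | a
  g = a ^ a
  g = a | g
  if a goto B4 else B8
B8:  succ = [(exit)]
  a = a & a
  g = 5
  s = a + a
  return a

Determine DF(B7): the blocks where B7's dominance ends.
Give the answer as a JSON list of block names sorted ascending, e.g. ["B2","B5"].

idom tree: B1←B0 B2←B1 B3←B0 B4←B2 B5←B4 B6←B5 B7←B4 B8←B4
Join-block Dom:
  B4: preds {B2,B5,B7}: {B0,B1,B2} ∩ {B0,B1,B2,B4,B5} ∩ {B0,B1,B2,B4,B7} = {B0,B1,B2}; idom=B2
  B8: preds {B6,B7}: {B0,B1,B2,B4,B5,B6} ∩ {B0,B1,B2,B4,B7} = {B0,B1,B2,B4}; idom=B4

DF walk-up:
  B4←B2: walk · to B2
  B4←B5: walk B5→B4 to B2
  B4←B7: walk B7→B4 to B2
  B8←B6: walk B6→B5 to B4
  B8←B7: walk B7 to B4
  DF(B0)=∅
  DF(B1)=∅
  DF(B2)=∅
  DF(B3)=∅
  DF(B4)={B4}
  DF(B5)={B4,B8}
  DF(B6)={B8}
  DF(B7)={B4,B8}
  DF(B8)=∅

DF(B7) = ["B4", "B8"]

Answer: ["B4", "B8"]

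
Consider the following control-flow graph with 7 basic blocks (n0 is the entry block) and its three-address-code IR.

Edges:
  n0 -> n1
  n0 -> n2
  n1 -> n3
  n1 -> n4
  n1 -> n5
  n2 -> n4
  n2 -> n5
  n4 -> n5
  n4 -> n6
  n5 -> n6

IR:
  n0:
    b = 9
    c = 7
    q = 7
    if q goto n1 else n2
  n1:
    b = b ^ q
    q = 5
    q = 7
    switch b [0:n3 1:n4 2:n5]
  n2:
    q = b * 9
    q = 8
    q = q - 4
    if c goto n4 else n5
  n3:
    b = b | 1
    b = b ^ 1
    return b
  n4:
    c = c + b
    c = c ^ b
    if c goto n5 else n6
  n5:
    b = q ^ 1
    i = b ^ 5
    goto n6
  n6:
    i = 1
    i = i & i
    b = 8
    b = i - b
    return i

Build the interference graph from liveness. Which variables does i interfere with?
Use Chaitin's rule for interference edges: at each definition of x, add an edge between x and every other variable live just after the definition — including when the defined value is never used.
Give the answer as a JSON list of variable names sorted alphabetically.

Answer: ["b"]

Analysis:
Per-block:
  n0: {b,c,q} / ∅
  n1: {b,q} / {b,q}
  n2: {q} / {b,c}
  n3: {b} / {b}
  n4: {c} / {b,c}
  n5: {b,i} / {q}
  n6: {b,i} / ∅

Live sets:
  live n0: ∅→{b,c,q}
  live n1: {b,c,q}→{b,c,q}
  live n2: {b,c}→{b,c,q}
  live n3: {b}→∅
  live n4: {b,c,q}→{q}
  live n5: {q}→∅
  live n6: ∅→∅

Conflict graph:
  b: {c,i,q}
  c: {b,q}
  i: {b}
  q: {b,c}

N(i) = ["b"]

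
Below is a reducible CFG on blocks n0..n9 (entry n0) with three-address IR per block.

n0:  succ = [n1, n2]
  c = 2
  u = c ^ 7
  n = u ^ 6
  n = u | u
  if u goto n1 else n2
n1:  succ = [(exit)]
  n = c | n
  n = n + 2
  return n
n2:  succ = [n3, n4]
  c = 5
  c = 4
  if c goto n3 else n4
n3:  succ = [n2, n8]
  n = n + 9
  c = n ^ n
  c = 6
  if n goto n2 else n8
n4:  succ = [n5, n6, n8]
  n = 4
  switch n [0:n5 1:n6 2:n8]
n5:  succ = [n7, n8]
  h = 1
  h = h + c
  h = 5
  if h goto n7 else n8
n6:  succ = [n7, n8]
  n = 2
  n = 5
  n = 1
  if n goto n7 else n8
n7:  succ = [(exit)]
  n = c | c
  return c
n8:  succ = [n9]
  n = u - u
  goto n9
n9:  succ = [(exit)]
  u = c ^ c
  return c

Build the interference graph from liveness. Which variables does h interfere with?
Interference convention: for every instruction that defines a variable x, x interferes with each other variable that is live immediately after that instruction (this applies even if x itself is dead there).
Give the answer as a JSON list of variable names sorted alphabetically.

Answer: ["c", "u"]

Working:
def/use:
  n0: {c,n,u} / ∅
  n1: {n} / {c,n}
  n2: {c} / ∅
  n3: {c,n} / {n}
  n4: {n} / ∅
  n5: {h} / {c}
  n6: {n} / ∅
  n7: {n} / {c}
  n8: {n} / {u}
  n9: {u} / {c}

Backward fixpoint:
  live n0: ∅→{c,n,u}
  live n1: {c,n}→∅
  live n2: {n,u}→{c,n,u}
  live n3: {n,u}→{c,n,u}
  live n4: {c,u}→{c,u}
  live n5: {c,u}→{c,u}
  live n6: {c,u}→{c,u}
  live n7: {c}→∅
  live n8: {c,u}→{c}
  live n9: {c}→∅

Interference:
  c: {h,n,u}
  h: {c,u}
  n: {c,u}
  u: {c,h,n}

N(h) = ["c", "u"]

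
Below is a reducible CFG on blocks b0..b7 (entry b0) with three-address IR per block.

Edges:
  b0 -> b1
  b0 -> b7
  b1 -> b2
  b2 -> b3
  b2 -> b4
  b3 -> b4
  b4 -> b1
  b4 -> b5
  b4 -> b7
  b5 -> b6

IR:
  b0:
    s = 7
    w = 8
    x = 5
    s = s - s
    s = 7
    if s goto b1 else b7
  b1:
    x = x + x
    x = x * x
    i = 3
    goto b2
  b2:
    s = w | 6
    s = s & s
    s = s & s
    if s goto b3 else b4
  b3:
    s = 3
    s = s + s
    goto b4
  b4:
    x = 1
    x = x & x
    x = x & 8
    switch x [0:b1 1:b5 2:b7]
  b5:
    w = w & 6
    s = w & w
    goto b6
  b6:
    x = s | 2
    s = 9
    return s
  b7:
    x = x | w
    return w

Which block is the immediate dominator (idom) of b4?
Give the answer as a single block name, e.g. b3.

idom tree: b1←b0 b2←b1 b3←b2 b4←b2 b5←b4 b6←b5 b7←b0
Join-block Dom:
  b1: preds {b0,b4}: {b0} ∩ {b0,b1,b2,b4} = {b0}; idom=b0
  b4: preds {b2,b3}: {b0,b1,b2} ∩ {b0,b1,b2,b3} = {b0,b1,b2}; idom=b2
  b7: preds {b0,b4}: {b0} ∩ {b0,b1,b2,b4} = {b0}; idom=b0

idom(b4) = b2

Answer: b2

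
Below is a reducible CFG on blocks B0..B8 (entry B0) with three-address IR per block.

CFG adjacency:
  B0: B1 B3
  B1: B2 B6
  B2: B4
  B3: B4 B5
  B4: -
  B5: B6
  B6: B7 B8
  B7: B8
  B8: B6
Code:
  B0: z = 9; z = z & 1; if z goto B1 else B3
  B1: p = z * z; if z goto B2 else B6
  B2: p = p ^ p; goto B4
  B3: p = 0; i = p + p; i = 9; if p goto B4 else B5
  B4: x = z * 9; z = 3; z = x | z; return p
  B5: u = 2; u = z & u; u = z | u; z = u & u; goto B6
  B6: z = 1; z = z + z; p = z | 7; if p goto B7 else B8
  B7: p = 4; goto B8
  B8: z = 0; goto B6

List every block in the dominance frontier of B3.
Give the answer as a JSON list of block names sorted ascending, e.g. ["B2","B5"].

Answer: ["B4", "B6"]

Derivation:
idom tree: B1←B0 B2←B1 B3←B0 B4←B0 B5←B3 B6←B0 B7←B6 B8←B6
Join-block Dom:
  B4: preds {B2,B3}: {B0,B1,B2} ∩ {B0,B3} = {B0}; idom=B0
  B6: preds {B1,B5,B8}: {B0,B1} ∩ {B0,B3,B5} ∩ {B0,B6,B8} = {B0}; idom=B0
  B8: preds {B6,B7}: {B0,B6} ∩ {B0,B6,B7} = {B0,B6}; idom=B6

DF derivation:
  join B4 pred B2: B2→B1 stop@B0
  join B4 pred B3: B3 stop@B0
  join B6 pred B1: B1 stop@B0
  join B6 pred B5: B5→B3 stop@B0
  join B6 pred B8: B8→B6 stop@B0
  join B8 pred B6: · stop@B6
  join B8 pred B7: B7 stop@B6
  DF(B0)=∅
  DF(B1)={B4,B6}
  DF(B2)={B4}
  DF(B3)={B4,B6}
  DF(B4)=∅
  DF(B5)={B6}
  DF(B6)={B6}
  DF(B7)={B8}
  DF(B8)={B6}

DF(B3) = ["B4", "B6"]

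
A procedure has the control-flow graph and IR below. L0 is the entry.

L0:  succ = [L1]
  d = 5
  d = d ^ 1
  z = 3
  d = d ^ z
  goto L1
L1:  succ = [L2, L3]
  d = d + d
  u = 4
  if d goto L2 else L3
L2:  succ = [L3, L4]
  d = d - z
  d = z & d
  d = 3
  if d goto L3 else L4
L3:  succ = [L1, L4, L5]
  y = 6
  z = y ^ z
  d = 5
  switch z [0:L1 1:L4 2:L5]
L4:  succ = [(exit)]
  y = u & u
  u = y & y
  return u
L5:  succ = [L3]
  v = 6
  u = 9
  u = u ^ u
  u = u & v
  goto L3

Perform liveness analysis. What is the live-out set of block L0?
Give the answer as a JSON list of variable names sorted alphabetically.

Per-block:
  L0: def={d,z} ue=∅
  L1: def={d,u} ue={d}
  L2: def={d} ue={d,z}
  L3: def={d,y,z} ue={z}
  L4: def={u,y} ue={u}
  L5: def={u,v} ue=∅

Backward fixpoint:
  live L0: ∅→{d,z}
  live L1: {d,z}→{d,u,z}
  live L2: {d,u,z}→{u,z}
  live L3: {u,z}→{d,u,z}
  live L4: {u}→∅
  live L5: {z}→{u,z}

live-out(L0) = ["d", "z"]

Answer: ["d", "z"]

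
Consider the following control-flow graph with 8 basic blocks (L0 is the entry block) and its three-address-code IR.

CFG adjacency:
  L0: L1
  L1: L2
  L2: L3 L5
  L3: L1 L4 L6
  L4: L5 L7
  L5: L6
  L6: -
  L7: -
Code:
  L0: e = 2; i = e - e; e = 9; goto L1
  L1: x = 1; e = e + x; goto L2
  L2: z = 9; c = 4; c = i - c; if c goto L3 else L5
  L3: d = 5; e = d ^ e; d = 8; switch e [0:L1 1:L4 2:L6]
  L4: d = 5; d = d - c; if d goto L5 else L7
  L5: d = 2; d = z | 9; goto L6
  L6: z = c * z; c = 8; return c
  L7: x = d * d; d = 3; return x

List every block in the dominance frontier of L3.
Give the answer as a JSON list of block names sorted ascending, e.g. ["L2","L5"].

Answer: ["L1", "L5", "L6"]

Analysis:
idom tree: L1←L0 L2←L1 L3←L2 L4←L3 L5←L2 L6←L2 L7←L4
Dom at joins:
  L1: preds {L0,L3}: {L0} ∩ {L0,L1,L2,L3} = {L0}; idom=L0
  L5: preds {L2,L4}: {L0,L1,L2} ∩ {L0,L1,L2,L3,L4} = {L0,L1,L2}; idom=L2
  L6: preds {L3,L5}: {L0,L1,L2,L3} ∩ {L0,L1,L2,L5} = {L0,L1,L2}; idom=L2

DF walk-up:
  join L1 pred L0: · stop@L0
  join L1 pred L3: L3→L2→L1 stop@L0
  join L5 pred L2: · stop@L2
  join L5 pred L4: L4→L3 stop@L2
  join L6 pred L3: L3 stop@L2
  join L6 pred L5: L5 stop@L2
  DF(L0)=∅
  DF(L1)={L1}
  DF(L2)={L1}
  DF(L3)={L1,L5,L6}
  DF(L4)={L5}
  DF(L5)={L6}
  DF(L6)=∅
  DF(L7)=∅

DF(L3) = ["L1", "L5", "L6"]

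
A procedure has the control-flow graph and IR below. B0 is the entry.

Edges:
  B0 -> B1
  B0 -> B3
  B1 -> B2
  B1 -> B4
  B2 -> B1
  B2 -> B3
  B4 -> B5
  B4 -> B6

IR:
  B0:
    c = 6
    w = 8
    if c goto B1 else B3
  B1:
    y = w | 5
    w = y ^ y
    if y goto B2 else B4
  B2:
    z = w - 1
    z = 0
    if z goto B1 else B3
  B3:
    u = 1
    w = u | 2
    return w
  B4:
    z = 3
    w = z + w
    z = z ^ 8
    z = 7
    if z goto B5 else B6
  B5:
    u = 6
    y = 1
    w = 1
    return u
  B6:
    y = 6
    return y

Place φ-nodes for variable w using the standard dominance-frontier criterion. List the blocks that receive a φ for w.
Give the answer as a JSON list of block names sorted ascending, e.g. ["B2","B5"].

idom tree: B1←B0 B2←B1 B3←B0 B4←B1 B5←B4 B6←B4
Dom at joins:
  B1: preds {B0,B2}: {B0} ∩ {B0,B1,B2} = {B0}; idom=B0
  B3: preds {B0,B2}: {B0} ∩ {B0,B1,B2} = {B0}; idom=B0

Frontier:
  B1←B0: walk · to B0
  B1←B2: walk B2→B1 to B0
  B3←B0: walk · to B0
  B3←B2: walk B2→B1 to B0
  B0 → ∅
  B1 → {B1,B3}
  B2 → {B1,B3}
  B3 → ∅
  B4 → ∅
  B5 → ∅
  B6 → ∅

φ for w: defs {B0,B1,B3,B4,B5}
  DF⁺ = {B1,B3}

Answer: ["B1", "B3"]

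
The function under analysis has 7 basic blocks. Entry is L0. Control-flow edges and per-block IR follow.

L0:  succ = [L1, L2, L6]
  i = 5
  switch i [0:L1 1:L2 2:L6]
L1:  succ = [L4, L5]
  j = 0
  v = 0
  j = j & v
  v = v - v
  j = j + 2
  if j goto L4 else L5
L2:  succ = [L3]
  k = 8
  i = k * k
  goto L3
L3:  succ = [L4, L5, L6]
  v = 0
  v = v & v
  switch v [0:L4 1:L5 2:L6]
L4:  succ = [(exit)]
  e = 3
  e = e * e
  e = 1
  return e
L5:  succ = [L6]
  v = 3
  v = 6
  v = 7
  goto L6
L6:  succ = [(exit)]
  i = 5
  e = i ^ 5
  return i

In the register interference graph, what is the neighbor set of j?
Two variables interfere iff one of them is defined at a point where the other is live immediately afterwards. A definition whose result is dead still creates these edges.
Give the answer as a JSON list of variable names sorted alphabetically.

def/use:
  L0: def={i} ue=∅
  L1: def={j,v} ue=∅
  L2: def={i,k} ue=∅
  L3: def={v} ue=∅
  L4: def={e} ue=∅
  L5: def={v} ue=∅
  L6: def={e,i} ue=∅

Liveness:
  live L0: ∅→∅
  live L1: ∅→∅
  live L2: ∅→∅
  live L3: ∅→∅
  live L4: ∅→∅
  live L5: ∅→∅
  live L6: ∅→∅

Conflict graph:
  e — {i}
  i — {e}
  j — {v}
  k — ∅
  v — {j}

N(j) = ["v"]

Answer: ["v"]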